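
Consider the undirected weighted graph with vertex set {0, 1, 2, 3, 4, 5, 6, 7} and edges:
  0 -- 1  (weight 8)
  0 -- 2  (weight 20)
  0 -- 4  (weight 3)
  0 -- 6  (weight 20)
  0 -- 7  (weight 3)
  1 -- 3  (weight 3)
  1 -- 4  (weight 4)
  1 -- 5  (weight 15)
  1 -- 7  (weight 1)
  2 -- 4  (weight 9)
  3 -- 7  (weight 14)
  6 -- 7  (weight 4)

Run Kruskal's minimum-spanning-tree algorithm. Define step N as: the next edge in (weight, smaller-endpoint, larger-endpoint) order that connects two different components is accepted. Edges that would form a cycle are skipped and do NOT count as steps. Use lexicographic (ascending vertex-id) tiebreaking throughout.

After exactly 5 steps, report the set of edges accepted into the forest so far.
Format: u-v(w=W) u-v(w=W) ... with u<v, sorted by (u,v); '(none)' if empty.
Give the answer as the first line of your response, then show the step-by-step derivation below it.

0-4(w=3) 0-7(w=3) 1-3(w=3) 1-7(w=1) 6-7(w=4)

step 1: add edge 1-7 (w=1); MST = {1-7(w=1)}
step 2: add edge 0-4 (w=3); MST = {0-4(w=3) 1-7(w=1)}
step 3: add edge 0-7 (w=3); MST = {0-4(w=3) 0-7(w=3) 1-7(w=1)}
step 4: add edge 1-3 (w=3); MST = {0-4(w=3) 0-7(w=3) 1-3(w=3) 1-7(w=1)}
step 5: add edge 6-7 (w=4); MST = {0-4(w=3) 0-7(w=3) 1-3(w=3) 1-7(w=1) 6-7(w=4)}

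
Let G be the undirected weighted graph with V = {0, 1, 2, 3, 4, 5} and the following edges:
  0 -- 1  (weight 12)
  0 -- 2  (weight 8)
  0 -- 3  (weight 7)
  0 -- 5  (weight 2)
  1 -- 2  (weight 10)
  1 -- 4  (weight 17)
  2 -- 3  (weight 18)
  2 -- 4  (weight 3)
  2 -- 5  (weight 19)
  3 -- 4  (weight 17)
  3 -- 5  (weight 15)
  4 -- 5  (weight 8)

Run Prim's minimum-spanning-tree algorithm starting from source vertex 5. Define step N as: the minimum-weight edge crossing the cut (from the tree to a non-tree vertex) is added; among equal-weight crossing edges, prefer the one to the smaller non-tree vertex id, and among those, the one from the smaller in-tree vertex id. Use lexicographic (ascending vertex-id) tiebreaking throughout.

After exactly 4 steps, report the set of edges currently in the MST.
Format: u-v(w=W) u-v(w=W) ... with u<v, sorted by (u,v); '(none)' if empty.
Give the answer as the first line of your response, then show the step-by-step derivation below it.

0-2(w=8) 0-3(w=7) 0-5(w=2) 2-4(w=3)

step 1: add edge 0-5 (w=2); MST = {0-5(w=2)}
step 2: add edge 0-3 (w=7); MST = {0-3(w=7) 0-5(w=2)}
step 3: add edge 0-2 (w=8); MST = {0-2(w=8) 0-3(w=7) 0-5(w=2)}
step 4: add edge 2-4 (w=3); MST = {0-2(w=8) 0-3(w=7) 0-5(w=2) 2-4(w=3)}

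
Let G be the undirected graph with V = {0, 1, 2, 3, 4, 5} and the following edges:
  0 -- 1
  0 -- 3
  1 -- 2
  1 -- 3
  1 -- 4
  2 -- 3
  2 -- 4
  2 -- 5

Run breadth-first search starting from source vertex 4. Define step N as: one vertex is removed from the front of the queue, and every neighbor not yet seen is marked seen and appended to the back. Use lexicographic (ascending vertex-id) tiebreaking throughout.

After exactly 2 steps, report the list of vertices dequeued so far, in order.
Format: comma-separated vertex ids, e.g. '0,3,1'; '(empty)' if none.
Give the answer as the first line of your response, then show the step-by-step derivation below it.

4,1

step 1: dequeue 4; queue=[1,2]; order=4
step 2: dequeue 1; queue=[2,0,3]; order=4,1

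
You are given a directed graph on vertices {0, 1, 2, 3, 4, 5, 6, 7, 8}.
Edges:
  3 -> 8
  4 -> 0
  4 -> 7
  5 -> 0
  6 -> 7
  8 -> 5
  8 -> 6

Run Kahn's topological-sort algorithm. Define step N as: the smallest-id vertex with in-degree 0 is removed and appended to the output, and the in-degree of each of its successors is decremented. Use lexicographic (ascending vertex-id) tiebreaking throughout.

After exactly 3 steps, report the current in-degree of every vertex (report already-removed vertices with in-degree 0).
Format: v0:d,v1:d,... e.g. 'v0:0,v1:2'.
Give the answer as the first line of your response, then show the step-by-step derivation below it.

v0:2,v1:0,v2:0,v3:0,v4:0,v5:1,v6:1,v7:2,v8:0

step 1: output 1; order=[1]; indeg=(2,0,0,0,0,1,1,2,1)
step 2: output 2; order=[1,2]; indeg=(2,0,0,0,0,1,1,2,1)
step 3: output 3; order=[1,2,3]; indeg=(2,0,0,0,0,1,1,2,0)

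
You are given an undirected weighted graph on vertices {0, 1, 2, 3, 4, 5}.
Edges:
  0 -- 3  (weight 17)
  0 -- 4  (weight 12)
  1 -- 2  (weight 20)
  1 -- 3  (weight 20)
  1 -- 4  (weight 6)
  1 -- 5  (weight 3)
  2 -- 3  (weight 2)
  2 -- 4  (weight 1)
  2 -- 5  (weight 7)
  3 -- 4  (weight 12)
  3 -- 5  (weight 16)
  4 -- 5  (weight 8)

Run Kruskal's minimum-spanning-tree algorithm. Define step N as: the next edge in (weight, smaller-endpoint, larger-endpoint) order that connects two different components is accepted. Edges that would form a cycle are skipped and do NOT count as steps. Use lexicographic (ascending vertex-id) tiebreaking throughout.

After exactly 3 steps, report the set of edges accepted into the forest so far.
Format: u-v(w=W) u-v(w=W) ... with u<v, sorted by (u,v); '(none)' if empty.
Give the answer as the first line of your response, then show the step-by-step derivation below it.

1-5(w=3) 2-3(w=2) 2-4(w=1)

step 1: add edge 2-4 (w=1); MST = {2-4(w=1)}
step 2: add edge 2-3 (w=2); MST = {2-3(w=2) 2-4(w=1)}
step 3: add edge 1-5 (w=3); MST = {1-5(w=3) 2-3(w=2) 2-4(w=1)}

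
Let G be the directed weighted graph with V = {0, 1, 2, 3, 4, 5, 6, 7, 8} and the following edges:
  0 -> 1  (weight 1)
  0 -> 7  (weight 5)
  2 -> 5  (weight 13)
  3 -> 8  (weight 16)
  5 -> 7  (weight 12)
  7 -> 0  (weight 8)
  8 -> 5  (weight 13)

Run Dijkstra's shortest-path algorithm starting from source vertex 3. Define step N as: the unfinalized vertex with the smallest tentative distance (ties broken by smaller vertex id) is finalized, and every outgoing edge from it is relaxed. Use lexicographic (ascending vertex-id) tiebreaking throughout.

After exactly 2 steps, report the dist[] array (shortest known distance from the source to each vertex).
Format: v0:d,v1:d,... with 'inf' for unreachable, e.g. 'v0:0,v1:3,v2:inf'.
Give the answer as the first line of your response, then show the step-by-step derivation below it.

v0:inf,v1:inf,v2:inf,v3:0,v4:inf,v5:29,v6:inf,v7:inf,v8:16

step 1: dist = v0:inf,v1:inf,v2:inf,v3:0,v4:inf,v5:inf,v6:inf,v7:inf,v8:16
step 2: dist = v0:inf,v1:inf,v2:inf,v3:0,v4:inf,v5:29,v6:inf,v7:inf,v8:16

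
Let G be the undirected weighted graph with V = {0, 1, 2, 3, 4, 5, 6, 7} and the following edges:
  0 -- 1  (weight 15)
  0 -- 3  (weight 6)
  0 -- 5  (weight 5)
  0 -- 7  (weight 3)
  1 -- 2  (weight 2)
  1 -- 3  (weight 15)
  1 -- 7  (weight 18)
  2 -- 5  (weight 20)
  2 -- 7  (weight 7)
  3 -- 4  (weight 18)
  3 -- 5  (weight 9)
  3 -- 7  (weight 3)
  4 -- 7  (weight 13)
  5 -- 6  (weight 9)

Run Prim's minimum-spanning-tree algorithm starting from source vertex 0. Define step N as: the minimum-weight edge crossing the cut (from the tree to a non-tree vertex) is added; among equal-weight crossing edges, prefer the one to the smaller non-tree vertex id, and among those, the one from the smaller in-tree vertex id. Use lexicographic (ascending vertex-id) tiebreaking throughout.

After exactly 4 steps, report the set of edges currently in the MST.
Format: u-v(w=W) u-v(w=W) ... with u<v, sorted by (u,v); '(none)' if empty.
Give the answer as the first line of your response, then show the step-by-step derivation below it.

0-5(w=5) 0-7(w=3) 2-7(w=7) 3-7(w=3)

step 1: add edge 0-7 (w=3); MST = {0-7(w=3)}
step 2: add edge 3-7 (w=3); MST = {0-7(w=3) 3-7(w=3)}
step 3: add edge 0-5 (w=5); MST = {0-5(w=5) 0-7(w=3) 3-7(w=3)}
step 4: add edge 2-7 (w=7); MST = {0-5(w=5) 0-7(w=3) 2-7(w=7) 3-7(w=3)}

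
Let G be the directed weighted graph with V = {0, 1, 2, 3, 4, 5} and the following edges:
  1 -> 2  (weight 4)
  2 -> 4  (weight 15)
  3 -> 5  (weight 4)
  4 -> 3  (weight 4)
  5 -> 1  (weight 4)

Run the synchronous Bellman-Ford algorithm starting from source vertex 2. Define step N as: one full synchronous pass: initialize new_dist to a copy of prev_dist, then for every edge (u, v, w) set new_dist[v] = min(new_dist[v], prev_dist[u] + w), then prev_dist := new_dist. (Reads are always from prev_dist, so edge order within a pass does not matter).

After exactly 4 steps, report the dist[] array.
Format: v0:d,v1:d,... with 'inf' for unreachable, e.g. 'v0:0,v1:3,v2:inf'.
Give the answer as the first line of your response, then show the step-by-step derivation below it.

v0:inf,v1:27,v2:0,v3:19,v4:15,v5:23

step 1: dist = v0:inf,v1:inf,v2:0,v3:inf,v4:15,v5:inf
step 2: dist = v0:inf,v1:inf,v2:0,v3:19,v4:15,v5:inf
step 3: dist = v0:inf,v1:inf,v2:0,v3:19,v4:15,v5:23
step 4: dist = v0:inf,v1:27,v2:0,v3:19,v4:15,v5:23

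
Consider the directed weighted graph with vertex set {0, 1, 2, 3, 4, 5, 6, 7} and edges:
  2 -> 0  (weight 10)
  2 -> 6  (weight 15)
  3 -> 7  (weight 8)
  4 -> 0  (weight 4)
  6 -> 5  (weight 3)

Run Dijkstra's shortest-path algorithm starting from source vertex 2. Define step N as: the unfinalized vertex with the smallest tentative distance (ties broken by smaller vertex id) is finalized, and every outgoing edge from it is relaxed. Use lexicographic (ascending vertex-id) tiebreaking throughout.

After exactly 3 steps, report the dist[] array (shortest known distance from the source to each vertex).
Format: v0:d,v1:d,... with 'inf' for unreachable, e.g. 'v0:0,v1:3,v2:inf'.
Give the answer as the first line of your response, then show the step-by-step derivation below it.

v0:10,v1:inf,v2:0,v3:inf,v4:inf,v5:18,v6:15,v7:inf

step 1: dist = v0:10,v1:inf,v2:0,v3:inf,v4:inf,v5:inf,v6:15,v7:inf
step 2: dist = v0:10,v1:inf,v2:0,v3:inf,v4:inf,v5:inf,v6:15,v7:inf
step 3: dist = v0:10,v1:inf,v2:0,v3:inf,v4:inf,v5:18,v6:15,v7:inf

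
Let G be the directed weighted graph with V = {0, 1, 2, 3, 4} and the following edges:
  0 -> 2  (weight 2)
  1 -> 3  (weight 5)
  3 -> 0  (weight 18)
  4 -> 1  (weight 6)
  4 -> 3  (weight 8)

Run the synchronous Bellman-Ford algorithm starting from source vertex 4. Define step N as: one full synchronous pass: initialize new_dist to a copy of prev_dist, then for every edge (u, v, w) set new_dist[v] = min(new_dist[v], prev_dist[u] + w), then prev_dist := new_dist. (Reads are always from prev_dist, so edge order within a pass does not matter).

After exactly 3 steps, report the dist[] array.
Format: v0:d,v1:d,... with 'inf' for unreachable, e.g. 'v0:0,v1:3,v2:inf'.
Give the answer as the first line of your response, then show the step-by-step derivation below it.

v0:26,v1:6,v2:28,v3:8,v4:0

step 1: dist = v0:inf,v1:6,v2:inf,v3:8,v4:0
step 2: dist = v0:26,v1:6,v2:inf,v3:8,v4:0
step 3: dist = v0:26,v1:6,v2:28,v3:8,v4:0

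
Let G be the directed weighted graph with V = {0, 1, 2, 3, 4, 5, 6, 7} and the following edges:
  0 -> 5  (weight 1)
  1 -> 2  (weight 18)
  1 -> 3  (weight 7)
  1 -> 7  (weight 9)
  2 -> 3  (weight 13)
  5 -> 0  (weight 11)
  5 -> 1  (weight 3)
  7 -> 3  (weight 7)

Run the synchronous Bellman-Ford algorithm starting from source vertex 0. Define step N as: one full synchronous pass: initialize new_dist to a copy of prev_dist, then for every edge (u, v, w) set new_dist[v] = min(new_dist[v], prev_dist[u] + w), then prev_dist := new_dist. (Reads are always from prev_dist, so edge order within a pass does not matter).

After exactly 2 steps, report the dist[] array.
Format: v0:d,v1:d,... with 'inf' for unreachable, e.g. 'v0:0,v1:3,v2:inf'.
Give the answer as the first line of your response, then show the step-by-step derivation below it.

v0:0,v1:4,v2:inf,v3:inf,v4:inf,v5:1,v6:inf,v7:inf

step 1: dist = v0:0,v1:inf,v2:inf,v3:inf,v4:inf,v5:1,v6:inf,v7:inf
step 2: dist = v0:0,v1:4,v2:inf,v3:inf,v4:inf,v5:1,v6:inf,v7:inf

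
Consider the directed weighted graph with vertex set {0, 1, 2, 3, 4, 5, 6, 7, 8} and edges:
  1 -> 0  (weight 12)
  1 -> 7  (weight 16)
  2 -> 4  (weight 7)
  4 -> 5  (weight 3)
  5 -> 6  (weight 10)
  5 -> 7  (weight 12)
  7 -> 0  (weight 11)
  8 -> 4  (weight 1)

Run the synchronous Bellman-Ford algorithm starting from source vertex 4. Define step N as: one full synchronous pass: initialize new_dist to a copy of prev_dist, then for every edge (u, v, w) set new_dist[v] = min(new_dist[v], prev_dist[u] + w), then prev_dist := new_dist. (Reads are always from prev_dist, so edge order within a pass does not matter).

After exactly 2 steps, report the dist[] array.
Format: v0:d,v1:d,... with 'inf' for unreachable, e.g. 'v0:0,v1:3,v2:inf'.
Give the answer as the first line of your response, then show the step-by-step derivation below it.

v0:inf,v1:inf,v2:inf,v3:inf,v4:0,v5:3,v6:13,v7:15,v8:inf

step 1: dist = v0:inf,v1:inf,v2:inf,v3:inf,v4:0,v5:3,v6:inf,v7:inf,v8:inf
step 2: dist = v0:inf,v1:inf,v2:inf,v3:inf,v4:0,v5:3,v6:13,v7:15,v8:inf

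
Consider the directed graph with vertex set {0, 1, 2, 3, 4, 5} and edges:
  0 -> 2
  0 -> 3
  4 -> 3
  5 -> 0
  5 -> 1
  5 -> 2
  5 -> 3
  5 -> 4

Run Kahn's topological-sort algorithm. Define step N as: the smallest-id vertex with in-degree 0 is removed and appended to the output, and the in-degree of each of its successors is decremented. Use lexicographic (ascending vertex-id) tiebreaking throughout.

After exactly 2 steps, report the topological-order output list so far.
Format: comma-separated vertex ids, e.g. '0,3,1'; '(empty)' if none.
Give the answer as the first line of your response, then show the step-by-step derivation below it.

5,0

step 1: output 5; order=[5]; indeg=(0,0,1,2,0,0)
step 2: output 0; order=[5,0]; indeg=(0,0,0,1,0,0)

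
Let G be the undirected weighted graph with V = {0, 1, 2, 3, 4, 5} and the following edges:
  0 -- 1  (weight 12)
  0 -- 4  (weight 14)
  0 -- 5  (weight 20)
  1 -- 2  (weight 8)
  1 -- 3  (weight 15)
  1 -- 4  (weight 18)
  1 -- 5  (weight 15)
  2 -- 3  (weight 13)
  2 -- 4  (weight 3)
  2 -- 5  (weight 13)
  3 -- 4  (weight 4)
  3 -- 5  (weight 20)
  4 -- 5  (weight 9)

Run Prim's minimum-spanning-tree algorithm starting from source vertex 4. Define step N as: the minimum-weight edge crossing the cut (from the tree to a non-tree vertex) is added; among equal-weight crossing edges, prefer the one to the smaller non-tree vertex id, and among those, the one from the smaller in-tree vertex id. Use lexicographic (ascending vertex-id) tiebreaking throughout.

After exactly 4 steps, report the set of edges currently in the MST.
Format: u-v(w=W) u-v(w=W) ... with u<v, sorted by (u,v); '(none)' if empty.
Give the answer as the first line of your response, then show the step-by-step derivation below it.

1-2(w=8) 2-4(w=3) 3-4(w=4) 4-5(w=9)

step 1: add edge 2-4 (w=3); MST = {2-4(w=3)}
step 2: add edge 3-4 (w=4); MST = {2-4(w=3) 3-4(w=4)}
step 3: add edge 1-2 (w=8); MST = {1-2(w=8) 2-4(w=3) 3-4(w=4)}
step 4: add edge 4-5 (w=9); MST = {1-2(w=8) 2-4(w=3) 3-4(w=4) 4-5(w=9)}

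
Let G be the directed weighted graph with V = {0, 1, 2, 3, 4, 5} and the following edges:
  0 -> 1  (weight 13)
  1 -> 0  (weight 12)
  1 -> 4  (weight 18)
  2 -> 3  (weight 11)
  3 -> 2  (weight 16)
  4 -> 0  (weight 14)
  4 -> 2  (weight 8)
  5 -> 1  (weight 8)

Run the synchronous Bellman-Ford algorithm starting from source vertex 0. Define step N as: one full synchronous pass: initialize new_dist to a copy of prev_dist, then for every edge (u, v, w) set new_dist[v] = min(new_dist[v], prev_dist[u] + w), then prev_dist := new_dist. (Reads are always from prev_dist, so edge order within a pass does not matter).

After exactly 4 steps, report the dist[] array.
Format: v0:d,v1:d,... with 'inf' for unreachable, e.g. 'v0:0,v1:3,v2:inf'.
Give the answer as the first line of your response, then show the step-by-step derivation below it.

v0:0,v1:13,v2:39,v3:50,v4:31,v5:inf

step 1: dist = v0:0,v1:13,v2:inf,v3:inf,v4:inf,v5:inf
step 2: dist = v0:0,v1:13,v2:inf,v3:inf,v4:31,v5:inf
step 3: dist = v0:0,v1:13,v2:39,v3:inf,v4:31,v5:inf
step 4: dist = v0:0,v1:13,v2:39,v3:50,v4:31,v5:inf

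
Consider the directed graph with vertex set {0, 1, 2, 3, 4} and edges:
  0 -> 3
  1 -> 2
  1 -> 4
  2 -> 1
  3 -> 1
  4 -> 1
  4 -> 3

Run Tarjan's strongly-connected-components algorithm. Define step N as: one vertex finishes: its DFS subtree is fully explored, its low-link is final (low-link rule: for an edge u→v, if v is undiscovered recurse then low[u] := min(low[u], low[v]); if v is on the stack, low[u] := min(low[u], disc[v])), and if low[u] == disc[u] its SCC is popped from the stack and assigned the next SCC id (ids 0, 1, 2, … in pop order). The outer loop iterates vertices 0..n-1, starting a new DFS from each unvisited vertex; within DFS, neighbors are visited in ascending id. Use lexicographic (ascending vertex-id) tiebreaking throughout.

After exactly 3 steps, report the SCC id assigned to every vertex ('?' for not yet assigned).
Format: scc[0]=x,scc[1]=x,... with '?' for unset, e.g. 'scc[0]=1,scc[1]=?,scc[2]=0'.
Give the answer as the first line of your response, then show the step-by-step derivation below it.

scc[0]=?,scc[1]=?,scc[2]=?,scc[3]=?,scc[4]=?

step 1: low=(low[0]=0,low[1]=2,low[2]=2,low[3]=1,low[4]=?); scc=(scc[0]=?,scc[1]=?,scc[2]=?,scc[3]=?,scc[4]=?)
step 2: low=(low[0]=0,low[1]=2,low[2]=2,low[3]=1,low[4]=1); scc=(scc[0]=?,scc[1]=?,scc[2]=?,scc[3]=?,scc[4]=?)
step 3: low=(low[0]=0,low[1]=1,low[2]=2,low[3]=1,low[4]=1); scc=(scc[0]=?,scc[1]=?,scc[2]=?,scc[3]=?,scc[4]=?)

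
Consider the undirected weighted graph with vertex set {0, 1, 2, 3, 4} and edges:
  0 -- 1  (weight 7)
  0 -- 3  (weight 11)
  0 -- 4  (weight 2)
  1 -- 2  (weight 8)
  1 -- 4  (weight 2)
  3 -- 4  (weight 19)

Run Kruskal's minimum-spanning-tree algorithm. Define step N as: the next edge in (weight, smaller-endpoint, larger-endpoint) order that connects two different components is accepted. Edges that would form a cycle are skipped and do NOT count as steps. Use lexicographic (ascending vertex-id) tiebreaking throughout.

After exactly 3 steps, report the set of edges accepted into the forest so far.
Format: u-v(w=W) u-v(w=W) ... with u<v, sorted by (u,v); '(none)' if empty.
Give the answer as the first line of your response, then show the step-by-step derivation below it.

0-4(w=2) 1-2(w=8) 1-4(w=2)

step 1: add edge 0-4 (w=2); MST = {0-4(w=2)}
step 2: add edge 1-4 (w=2); MST = {0-4(w=2) 1-4(w=2)}
step 3: add edge 1-2 (w=8); MST = {0-4(w=2) 1-2(w=8) 1-4(w=2)}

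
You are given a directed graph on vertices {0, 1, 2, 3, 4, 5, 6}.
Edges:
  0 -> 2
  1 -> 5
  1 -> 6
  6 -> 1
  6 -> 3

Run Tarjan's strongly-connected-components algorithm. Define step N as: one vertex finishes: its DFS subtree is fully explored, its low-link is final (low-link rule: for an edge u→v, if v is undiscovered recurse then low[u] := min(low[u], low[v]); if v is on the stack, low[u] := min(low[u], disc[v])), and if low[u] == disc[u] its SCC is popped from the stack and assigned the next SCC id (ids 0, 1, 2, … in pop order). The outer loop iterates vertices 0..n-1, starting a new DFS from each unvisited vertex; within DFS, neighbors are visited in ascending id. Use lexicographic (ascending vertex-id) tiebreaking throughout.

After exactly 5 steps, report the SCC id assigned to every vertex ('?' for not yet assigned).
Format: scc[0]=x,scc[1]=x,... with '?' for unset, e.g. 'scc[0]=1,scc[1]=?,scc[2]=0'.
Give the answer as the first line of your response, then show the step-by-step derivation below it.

scc[0]=1,scc[1]=?,scc[2]=0,scc[3]=3,scc[4]=?,scc[5]=2,scc[6]=?

step 1: low=(low[0]=0,low[1]=?,low[2]=1,low[3]=?,low[4]=?,low[5]=?,low[6]=?); scc=(scc[0]=?,scc[1]=?,scc[2]=0,scc[3]=?,scc[4]=?,scc[5]=?,scc[6]=?)
step 2: low=(low[0]=0,low[1]=?,low[2]=1,low[3]=?,low[4]=?,low[5]=?,low[6]=?); scc=(scc[0]=1,scc[1]=?,scc[2]=0,scc[3]=?,scc[4]=?,scc[5]=?,scc[6]=?)
step 3: low=(low[0]=0,low[1]=2,low[2]=1,low[3]=?,low[4]=?,low[5]=3,low[6]=?); scc=(scc[0]=1,scc[1]=?,scc[2]=0,scc[3]=?,scc[4]=?,scc[5]=2,scc[6]=?)
step 4: low=(low[0]=0,low[1]=2,low[2]=1,low[3]=5,low[4]=?,low[5]=3,low[6]=2); scc=(scc[0]=1,scc[1]=?,scc[2]=0,scc[3]=3,scc[4]=?,scc[5]=2,scc[6]=?)
step 5: low=(low[0]=0,low[1]=2,low[2]=1,low[3]=5,low[4]=?,low[5]=3,low[6]=2); scc=(scc[0]=1,scc[1]=?,scc[2]=0,scc[3]=3,scc[4]=?,scc[5]=2,scc[6]=?)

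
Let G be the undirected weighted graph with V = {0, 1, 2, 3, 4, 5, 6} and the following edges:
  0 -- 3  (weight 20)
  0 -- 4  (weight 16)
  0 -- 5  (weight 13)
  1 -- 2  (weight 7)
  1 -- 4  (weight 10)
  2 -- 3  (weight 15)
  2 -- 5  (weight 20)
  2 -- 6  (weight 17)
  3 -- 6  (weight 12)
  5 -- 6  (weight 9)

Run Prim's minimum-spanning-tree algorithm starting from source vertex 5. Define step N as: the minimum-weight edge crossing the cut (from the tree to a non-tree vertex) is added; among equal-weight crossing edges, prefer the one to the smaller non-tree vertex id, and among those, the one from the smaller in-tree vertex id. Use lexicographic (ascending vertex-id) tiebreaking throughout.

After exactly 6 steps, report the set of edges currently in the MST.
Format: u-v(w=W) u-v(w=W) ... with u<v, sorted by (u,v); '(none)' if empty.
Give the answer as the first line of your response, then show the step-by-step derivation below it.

0-5(w=13) 1-2(w=7) 1-4(w=10) 2-3(w=15) 3-6(w=12) 5-6(w=9)

step 1: add edge 5-6 (w=9); MST = {5-6(w=9)}
step 2: add edge 3-6 (w=12); MST = {3-6(w=12) 5-6(w=9)}
step 3: add edge 0-5 (w=13); MST = {0-5(w=13) 3-6(w=12) 5-6(w=9)}
step 4: add edge 2-3 (w=15); MST = {0-5(w=13) 2-3(w=15) 3-6(w=12) 5-6(w=9)}
step 5: add edge 1-2 (w=7); MST = {0-5(w=13) 1-2(w=7) 2-3(w=15) 3-6(w=12) 5-6(w=9)}
step 6: add edge 1-4 (w=10); MST = {0-5(w=13) 1-2(w=7) 1-4(w=10) 2-3(w=15) 3-6(w=12) 5-6(w=9)}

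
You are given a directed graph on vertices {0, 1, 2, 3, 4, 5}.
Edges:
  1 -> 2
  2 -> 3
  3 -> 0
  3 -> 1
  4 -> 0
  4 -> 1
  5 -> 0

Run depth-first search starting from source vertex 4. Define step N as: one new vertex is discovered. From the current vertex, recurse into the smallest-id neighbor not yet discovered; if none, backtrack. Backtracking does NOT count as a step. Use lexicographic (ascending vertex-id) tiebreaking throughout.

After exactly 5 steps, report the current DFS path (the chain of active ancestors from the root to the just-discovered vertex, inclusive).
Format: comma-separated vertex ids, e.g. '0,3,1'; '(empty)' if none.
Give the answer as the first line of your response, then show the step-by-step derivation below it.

4,1,2,3

step 1: discover 4; path=4; order=4
step 2: discover 0; path=4>0; order=4,0
step 3: discover 1; path=4>1; order=4,0,1
step 4: discover 2; path=4>1>2; order=4,0,1,2
step 5: discover 3; path=4>1>2>3; order=4,0,1,2,3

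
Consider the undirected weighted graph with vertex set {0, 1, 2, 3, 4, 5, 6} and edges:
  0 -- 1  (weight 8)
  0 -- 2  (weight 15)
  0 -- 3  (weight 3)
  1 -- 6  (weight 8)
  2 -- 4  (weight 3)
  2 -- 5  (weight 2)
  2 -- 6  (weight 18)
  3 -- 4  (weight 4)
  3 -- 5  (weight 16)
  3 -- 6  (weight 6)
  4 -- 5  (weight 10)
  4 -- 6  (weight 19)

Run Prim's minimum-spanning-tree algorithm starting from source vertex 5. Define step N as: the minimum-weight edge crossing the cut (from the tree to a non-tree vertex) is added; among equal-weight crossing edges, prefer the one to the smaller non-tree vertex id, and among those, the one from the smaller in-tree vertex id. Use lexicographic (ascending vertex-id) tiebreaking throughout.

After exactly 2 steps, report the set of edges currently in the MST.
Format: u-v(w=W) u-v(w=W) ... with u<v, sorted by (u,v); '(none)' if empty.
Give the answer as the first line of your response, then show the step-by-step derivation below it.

2-4(w=3) 2-5(w=2)

step 1: add edge 2-5 (w=2); MST = {2-5(w=2)}
step 2: add edge 2-4 (w=3); MST = {2-4(w=3) 2-5(w=2)}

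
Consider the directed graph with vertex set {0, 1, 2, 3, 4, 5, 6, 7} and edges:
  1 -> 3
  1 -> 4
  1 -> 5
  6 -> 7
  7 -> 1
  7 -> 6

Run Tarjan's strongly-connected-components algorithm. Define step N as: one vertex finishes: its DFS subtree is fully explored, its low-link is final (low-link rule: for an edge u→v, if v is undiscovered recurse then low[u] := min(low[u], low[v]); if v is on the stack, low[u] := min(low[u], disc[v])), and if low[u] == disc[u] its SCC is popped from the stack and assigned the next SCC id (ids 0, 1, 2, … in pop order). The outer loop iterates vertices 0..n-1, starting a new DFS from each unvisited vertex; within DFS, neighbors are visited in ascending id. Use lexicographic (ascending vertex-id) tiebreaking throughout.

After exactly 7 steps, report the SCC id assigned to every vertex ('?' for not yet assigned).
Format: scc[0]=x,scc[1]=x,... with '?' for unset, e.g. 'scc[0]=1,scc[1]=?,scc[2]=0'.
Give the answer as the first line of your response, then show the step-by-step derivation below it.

scc[0]=0,scc[1]=4,scc[2]=5,scc[3]=1,scc[4]=2,scc[5]=3,scc[6]=?,scc[7]=?

step 1: low=(low[0]=0,low[1]=?,low[2]=?,low[3]=?,low[4]=?,low[5]=?,low[6]=?,low[7]=?); scc=(scc[0]=0,scc[1]=?,scc[2]=?,scc[3]=?,scc[4]=?,scc[5]=?,scc[6]=?,scc[7]=?)
step 2: low=(low[0]=0,low[1]=1,low[2]=?,low[3]=2,low[4]=?,low[5]=?,low[6]=?,low[7]=?); scc=(scc[0]=0,scc[1]=?,scc[2]=?,scc[3]=1,scc[4]=?,scc[5]=?,scc[6]=?,scc[7]=?)
step 3: low=(low[0]=0,low[1]=1,low[2]=?,low[3]=2,low[4]=3,low[5]=?,low[6]=?,low[7]=?); scc=(scc[0]=0,scc[1]=?,scc[2]=?,scc[3]=1,scc[4]=2,scc[5]=?,scc[6]=?,scc[7]=?)
step 4: low=(low[0]=0,low[1]=1,low[2]=?,low[3]=2,low[4]=3,low[5]=4,low[6]=?,low[7]=?); scc=(scc[0]=0,scc[1]=?,scc[2]=?,scc[3]=1,scc[4]=2,scc[5]=3,scc[6]=?,scc[7]=?)
step 5: low=(low[0]=0,low[1]=1,low[2]=?,low[3]=2,low[4]=3,low[5]=4,low[6]=?,low[7]=?); scc=(scc[0]=0,scc[1]=4,scc[2]=?,scc[3]=1,scc[4]=2,scc[5]=3,scc[6]=?,scc[7]=?)
step 6: low=(low[0]=0,low[1]=1,low[2]=5,low[3]=2,low[4]=3,low[5]=4,low[6]=?,low[7]=?); scc=(scc[0]=0,scc[1]=4,scc[2]=5,scc[3]=1,scc[4]=2,scc[5]=3,scc[6]=?,scc[7]=?)
step 7: low=(low[0]=0,low[1]=1,low[2]=5,low[3]=2,low[4]=3,low[5]=4,low[6]=6,low[7]=6); scc=(scc[0]=0,scc[1]=4,scc[2]=5,scc[3]=1,scc[4]=2,scc[5]=3,scc[6]=?,scc[7]=?)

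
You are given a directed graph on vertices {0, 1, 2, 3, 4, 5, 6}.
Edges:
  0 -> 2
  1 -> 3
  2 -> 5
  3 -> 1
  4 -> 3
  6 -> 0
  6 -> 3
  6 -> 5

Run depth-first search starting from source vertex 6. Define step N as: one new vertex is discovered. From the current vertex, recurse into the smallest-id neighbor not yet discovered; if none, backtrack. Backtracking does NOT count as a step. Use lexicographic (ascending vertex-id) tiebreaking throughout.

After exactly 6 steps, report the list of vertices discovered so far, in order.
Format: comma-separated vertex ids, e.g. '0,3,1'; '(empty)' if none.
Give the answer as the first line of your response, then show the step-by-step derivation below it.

6,0,2,5,3,1

step 1: discover 6; path=6; order=6
step 2: discover 0; path=6>0; order=6,0
step 3: discover 2; path=6>0>2; order=6,0,2
step 4: discover 5; path=6>0>2>5; order=6,0,2,5
step 5: discover 3; path=6>3; order=6,0,2,5,3
step 6: discover 1; path=6>3>1; order=6,0,2,5,3,1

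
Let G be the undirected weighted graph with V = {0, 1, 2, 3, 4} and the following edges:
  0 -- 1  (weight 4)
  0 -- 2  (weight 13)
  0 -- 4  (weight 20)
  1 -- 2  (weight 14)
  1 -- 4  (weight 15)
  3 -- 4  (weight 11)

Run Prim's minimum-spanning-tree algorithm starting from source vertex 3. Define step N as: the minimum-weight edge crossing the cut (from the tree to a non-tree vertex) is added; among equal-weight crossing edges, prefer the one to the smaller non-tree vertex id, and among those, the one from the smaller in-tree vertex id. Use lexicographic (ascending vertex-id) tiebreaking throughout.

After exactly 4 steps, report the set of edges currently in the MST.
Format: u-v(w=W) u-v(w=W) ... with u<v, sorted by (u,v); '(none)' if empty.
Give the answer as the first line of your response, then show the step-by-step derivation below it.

0-1(w=4) 0-2(w=13) 1-4(w=15) 3-4(w=11)

step 1: add edge 3-4 (w=11); MST = {3-4(w=11)}
step 2: add edge 1-4 (w=15); MST = {1-4(w=15) 3-4(w=11)}
step 3: add edge 0-1 (w=4); MST = {0-1(w=4) 1-4(w=15) 3-4(w=11)}
step 4: add edge 0-2 (w=13); MST = {0-1(w=4) 0-2(w=13) 1-4(w=15) 3-4(w=11)}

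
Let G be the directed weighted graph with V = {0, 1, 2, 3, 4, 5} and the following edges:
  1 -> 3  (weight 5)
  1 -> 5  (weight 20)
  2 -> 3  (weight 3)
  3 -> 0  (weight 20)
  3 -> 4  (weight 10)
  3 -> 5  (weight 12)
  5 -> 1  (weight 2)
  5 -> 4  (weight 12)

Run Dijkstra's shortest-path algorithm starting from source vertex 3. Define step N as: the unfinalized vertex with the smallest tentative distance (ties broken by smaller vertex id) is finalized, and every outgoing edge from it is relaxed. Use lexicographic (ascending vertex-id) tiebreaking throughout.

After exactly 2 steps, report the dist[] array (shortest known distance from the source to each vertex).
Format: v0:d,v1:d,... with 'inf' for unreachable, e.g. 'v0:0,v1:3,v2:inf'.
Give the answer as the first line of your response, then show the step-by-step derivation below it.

v0:20,v1:inf,v2:inf,v3:0,v4:10,v5:12

step 1: dist = v0:20,v1:inf,v2:inf,v3:0,v4:10,v5:12
step 2: dist = v0:20,v1:inf,v2:inf,v3:0,v4:10,v5:12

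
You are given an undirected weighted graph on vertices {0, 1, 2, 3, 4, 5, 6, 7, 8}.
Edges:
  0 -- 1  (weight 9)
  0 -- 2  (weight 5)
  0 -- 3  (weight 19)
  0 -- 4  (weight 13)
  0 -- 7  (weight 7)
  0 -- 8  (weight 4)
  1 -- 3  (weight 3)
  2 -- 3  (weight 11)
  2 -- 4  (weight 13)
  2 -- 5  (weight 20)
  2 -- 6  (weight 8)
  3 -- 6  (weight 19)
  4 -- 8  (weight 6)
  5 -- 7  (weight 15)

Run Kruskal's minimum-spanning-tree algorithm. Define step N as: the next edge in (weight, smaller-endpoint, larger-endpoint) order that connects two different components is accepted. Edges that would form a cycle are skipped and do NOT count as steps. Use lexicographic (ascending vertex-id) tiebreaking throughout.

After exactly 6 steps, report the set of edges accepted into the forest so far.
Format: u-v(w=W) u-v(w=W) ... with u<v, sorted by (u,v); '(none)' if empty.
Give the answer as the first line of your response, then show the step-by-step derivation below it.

0-2(w=5) 0-7(w=7) 0-8(w=4) 1-3(w=3) 2-6(w=8) 4-8(w=6)

step 1: add edge 1-3 (w=3); MST = {1-3(w=3)}
step 2: add edge 0-8 (w=4); MST = {0-8(w=4) 1-3(w=3)}
step 3: add edge 0-2 (w=5); MST = {0-2(w=5) 0-8(w=4) 1-3(w=3)}
step 4: add edge 4-8 (w=6); MST = {0-2(w=5) 0-8(w=4) 1-3(w=3) 4-8(w=6)}
step 5: add edge 0-7 (w=7); MST = {0-2(w=5) 0-7(w=7) 0-8(w=4) 1-3(w=3) 4-8(w=6)}
step 6: add edge 2-6 (w=8); MST = {0-2(w=5) 0-7(w=7) 0-8(w=4) 1-3(w=3) 2-6(w=8) 4-8(w=6)}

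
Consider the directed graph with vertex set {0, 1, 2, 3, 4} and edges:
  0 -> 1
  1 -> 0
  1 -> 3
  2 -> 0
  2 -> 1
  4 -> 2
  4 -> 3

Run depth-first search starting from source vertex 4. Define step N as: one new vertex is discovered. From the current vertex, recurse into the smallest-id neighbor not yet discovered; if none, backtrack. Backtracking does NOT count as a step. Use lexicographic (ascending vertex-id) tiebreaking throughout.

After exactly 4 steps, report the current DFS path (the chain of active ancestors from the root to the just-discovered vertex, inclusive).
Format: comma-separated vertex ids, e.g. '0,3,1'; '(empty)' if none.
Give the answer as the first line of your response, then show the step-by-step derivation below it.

4,2,0,1

step 1: discover 4; path=4; order=4
step 2: discover 2; path=4>2; order=4,2
step 3: discover 0; path=4>2>0; order=4,2,0
step 4: discover 1; path=4>2>0>1; order=4,2,0,1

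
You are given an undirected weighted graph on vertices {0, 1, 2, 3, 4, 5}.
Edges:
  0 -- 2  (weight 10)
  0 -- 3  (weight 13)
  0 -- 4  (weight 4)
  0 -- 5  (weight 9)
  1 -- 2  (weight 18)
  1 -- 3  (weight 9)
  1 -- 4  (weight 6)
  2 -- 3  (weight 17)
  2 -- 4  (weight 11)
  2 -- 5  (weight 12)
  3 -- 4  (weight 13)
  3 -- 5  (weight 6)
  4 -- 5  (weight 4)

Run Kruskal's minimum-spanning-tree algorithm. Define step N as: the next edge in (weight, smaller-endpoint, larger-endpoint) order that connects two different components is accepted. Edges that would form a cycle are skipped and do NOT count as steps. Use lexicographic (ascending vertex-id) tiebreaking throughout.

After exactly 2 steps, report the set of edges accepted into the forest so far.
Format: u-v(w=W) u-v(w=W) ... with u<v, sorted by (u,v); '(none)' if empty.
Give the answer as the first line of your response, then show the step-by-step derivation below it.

0-4(w=4) 4-5(w=4)

step 1: add edge 0-4 (w=4); MST = {0-4(w=4)}
step 2: add edge 4-5 (w=4); MST = {0-4(w=4) 4-5(w=4)}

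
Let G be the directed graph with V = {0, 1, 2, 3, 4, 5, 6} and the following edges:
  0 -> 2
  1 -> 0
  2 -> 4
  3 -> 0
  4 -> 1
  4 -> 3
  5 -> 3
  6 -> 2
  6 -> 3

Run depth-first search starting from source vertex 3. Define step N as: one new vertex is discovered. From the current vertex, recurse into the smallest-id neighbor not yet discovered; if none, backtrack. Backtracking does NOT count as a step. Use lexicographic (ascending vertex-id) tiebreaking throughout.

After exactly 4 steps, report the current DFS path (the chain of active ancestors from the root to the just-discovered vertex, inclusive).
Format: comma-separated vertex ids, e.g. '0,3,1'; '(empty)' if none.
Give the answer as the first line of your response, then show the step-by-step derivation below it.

3,0,2,4

step 1: discover 3; path=3; order=3
step 2: discover 0; path=3>0; order=3,0
step 3: discover 2; path=3>0>2; order=3,0,2
step 4: discover 4; path=3>0>2>4; order=3,0,2,4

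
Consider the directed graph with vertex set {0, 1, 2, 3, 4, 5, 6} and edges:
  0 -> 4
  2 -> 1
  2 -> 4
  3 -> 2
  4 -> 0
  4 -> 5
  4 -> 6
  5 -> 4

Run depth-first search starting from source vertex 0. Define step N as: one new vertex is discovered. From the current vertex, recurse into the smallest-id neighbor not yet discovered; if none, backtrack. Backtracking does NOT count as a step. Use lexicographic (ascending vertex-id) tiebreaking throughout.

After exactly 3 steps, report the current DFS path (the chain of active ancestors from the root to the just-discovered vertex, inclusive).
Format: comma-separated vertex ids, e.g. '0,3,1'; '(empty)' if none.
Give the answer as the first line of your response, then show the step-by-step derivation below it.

0,4,5

step 1: discover 0; path=0; order=0
step 2: discover 4; path=0>4; order=0,4
step 3: discover 5; path=0>4>5; order=0,4,5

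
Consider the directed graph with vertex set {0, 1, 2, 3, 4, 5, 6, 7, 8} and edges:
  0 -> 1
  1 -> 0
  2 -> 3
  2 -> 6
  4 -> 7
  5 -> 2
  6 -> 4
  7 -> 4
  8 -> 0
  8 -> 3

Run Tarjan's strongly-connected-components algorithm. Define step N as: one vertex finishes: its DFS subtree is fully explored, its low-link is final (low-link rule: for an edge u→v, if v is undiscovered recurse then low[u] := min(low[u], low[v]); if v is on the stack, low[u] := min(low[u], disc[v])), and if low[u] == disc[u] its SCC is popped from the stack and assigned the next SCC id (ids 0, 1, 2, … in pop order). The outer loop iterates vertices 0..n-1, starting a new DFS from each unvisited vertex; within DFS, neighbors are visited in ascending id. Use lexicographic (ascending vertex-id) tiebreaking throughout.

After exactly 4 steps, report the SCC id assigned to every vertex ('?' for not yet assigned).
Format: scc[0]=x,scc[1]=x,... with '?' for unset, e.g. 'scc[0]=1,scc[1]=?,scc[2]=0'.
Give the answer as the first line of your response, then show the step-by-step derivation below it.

scc[0]=0,scc[1]=0,scc[2]=?,scc[3]=1,scc[4]=?,scc[5]=?,scc[6]=?,scc[7]=?,scc[8]=?

step 1: low=(low[0]=0,low[1]=0,low[2]=?,low[3]=?,low[4]=?,low[5]=?,low[6]=?,low[7]=?,low[8]=?); scc=(scc[0]=?,scc[1]=?,scc[2]=?,scc[3]=?,scc[4]=?,scc[5]=?,scc[6]=?,scc[7]=?,scc[8]=?)
step 2: low=(low[0]=0,low[1]=0,low[2]=?,low[3]=?,low[4]=?,low[5]=?,low[6]=?,low[7]=?,low[8]=?); scc=(scc[0]=0,scc[1]=0,scc[2]=?,scc[3]=?,scc[4]=?,scc[5]=?,scc[6]=?,scc[7]=?,scc[8]=?)
step 3: low=(low[0]=0,low[1]=0,low[2]=2,low[3]=3,low[4]=?,low[5]=?,low[6]=?,low[7]=?,low[8]=?); scc=(scc[0]=0,scc[1]=0,scc[2]=?,scc[3]=1,scc[4]=?,scc[5]=?,scc[6]=?,scc[7]=?,scc[8]=?)
step 4: low=(low[0]=0,low[1]=0,low[2]=2,low[3]=3,low[4]=5,low[5]=?,low[6]=4,low[7]=5,low[8]=?); scc=(scc[0]=0,scc[1]=0,scc[2]=?,scc[3]=1,scc[4]=?,scc[5]=?,scc[6]=?,scc[7]=?,scc[8]=?)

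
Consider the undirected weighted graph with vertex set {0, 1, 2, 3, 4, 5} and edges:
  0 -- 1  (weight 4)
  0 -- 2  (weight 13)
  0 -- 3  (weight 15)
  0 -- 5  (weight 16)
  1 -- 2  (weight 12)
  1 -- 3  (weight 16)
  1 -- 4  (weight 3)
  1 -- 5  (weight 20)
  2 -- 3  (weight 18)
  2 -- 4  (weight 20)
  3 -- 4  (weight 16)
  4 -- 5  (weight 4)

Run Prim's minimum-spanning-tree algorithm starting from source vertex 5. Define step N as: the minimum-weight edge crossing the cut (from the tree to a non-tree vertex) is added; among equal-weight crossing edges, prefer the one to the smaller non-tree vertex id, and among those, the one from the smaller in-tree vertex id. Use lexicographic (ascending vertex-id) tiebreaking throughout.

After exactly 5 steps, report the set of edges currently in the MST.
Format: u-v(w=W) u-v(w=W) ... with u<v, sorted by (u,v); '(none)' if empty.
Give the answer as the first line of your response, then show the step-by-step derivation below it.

0-1(w=4) 0-3(w=15) 1-2(w=12) 1-4(w=3) 4-5(w=4)

step 1: add edge 4-5 (w=4); MST = {4-5(w=4)}
step 2: add edge 1-4 (w=3); MST = {1-4(w=3) 4-5(w=4)}
step 3: add edge 0-1 (w=4); MST = {0-1(w=4) 1-4(w=3) 4-5(w=4)}
step 4: add edge 1-2 (w=12); MST = {0-1(w=4) 1-2(w=12) 1-4(w=3) 4-5(w=4)}
step 5: add edge 0-3 (w=15); MST = {0-1(w=4) 0-3(w=15) 1-2(w=12) 1-4(w=3) 4-5(w=4)}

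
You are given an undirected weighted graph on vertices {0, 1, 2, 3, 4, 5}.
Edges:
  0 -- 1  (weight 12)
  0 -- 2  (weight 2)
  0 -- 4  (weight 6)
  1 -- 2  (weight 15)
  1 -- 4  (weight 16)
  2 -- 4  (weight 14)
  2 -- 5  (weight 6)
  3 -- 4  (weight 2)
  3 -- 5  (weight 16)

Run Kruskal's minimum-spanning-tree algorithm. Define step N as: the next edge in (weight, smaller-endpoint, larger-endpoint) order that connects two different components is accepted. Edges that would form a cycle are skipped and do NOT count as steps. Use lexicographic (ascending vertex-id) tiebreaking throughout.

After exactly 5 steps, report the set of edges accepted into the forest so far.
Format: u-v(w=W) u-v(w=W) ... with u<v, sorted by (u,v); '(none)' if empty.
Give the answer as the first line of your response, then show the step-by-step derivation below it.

0-1(w=12) 0-2(w=2) 0-4(w=6) 2-5(w=6) 3-4(w=2)

step 1: add edge 0-2 (w=2); MST = {0-2(w=2)}
step 2: add edge 3-4 (w=2); MST = {0-2(w=2) 3-4(w=2)}
step 3: add edge 0-4 (w=6); MST = {0-2(w=2) 0-4(w=6) 3-4(w=2)}
step 4: add edge 2-5 (w=6); MST = {0-2(w=2) 0-4(w=6) 2-5(w=6) 3-4(w=2)}
step 5: add edge 0-1 (w=12); MST = {0-1(w=12) 0-2(w=2) 0-4(w=6) 2-5(w=6) 3-4(w=2)}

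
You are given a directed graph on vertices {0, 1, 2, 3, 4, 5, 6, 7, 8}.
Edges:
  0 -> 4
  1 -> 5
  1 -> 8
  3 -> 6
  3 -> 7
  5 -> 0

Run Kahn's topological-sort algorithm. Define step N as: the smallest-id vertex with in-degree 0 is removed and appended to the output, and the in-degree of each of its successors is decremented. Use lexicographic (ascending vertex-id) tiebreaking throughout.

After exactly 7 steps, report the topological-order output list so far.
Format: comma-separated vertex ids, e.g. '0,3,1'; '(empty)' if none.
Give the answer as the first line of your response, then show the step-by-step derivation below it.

1,2,3,5,0,4,6

step 1: output 1; order=[1]; indeg=(1,0,0,0,1,0,1,1,0)
step 2: output 2; order=[1,2]; indeg=(1,0,0,0,1,0,1,1,0)
step 3: output 3; order=[1,2,3]; indeg=(1,0,0,0,1,0,0,0,0)
step 4: output 5; order=[1,2,3,5]; indeg=(0,0,0,0,1,0,0,0,0)
step 5: output 0; order=[1,2,3,5,0]; indeg=(0,0,0,0,0,0,0,0,0)
step 6: output 4; order=[1,2,3,5,0,4]; indeg=(0,0,0,0,0,0,0,0,0)
step 7: output 6; order=[1,2,3,5,0,4,6]; indeg=(0,0,0,0,0,0,0,0,0)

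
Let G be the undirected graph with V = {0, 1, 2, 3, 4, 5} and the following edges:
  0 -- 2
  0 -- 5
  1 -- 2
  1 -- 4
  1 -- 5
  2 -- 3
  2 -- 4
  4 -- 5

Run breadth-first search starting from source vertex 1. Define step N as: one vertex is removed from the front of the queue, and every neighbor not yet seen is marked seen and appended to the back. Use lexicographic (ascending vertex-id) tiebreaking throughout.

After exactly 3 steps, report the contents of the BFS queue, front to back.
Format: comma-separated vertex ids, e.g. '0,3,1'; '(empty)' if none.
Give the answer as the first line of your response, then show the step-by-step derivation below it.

5,0,3

step 1: dequeue 1; queue=[2,4,5]; order=1
step 2: dequeue 2; queue=[4,5,0,3]; order=1,2
step 3: dequeue 4; queue=[5,0,3]; order=1,2,4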